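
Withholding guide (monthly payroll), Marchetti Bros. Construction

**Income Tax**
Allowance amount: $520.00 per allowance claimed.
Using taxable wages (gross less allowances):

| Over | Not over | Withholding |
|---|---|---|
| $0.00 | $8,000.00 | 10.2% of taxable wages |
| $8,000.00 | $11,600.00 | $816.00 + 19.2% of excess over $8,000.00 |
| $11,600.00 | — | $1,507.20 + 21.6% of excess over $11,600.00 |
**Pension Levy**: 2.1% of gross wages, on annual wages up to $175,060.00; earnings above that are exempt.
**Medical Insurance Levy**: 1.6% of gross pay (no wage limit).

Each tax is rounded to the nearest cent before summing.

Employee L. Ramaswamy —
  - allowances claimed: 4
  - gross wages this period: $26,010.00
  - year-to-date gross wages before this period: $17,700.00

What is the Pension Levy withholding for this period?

$546.21

Pension Levy: 2.1% × $26,010.00 = $546.21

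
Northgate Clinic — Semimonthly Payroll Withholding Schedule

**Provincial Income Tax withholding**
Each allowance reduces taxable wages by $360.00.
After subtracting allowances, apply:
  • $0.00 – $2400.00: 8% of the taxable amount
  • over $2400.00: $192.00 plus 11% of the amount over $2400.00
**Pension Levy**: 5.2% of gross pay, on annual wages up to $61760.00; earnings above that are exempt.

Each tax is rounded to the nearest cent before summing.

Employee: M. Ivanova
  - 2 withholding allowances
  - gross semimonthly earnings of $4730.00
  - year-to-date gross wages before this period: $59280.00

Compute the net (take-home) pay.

$4231.94

Provincial Income Tax: taxable = $4730.00 − 2×$360.00 = $4010.00
  $192.00 + 11% × ($4010.00 − $2400.00) = $192.00 + 11% × $1610.00 = $369.10
Pension Levy: cap $61760.00 − YTD $59280.00 = $2480.00 subject; 5.2% × $2480.00 = $128.96
Total withheld: $369.10 + $128.96 = $498.06
Net pay: $4730.00 − $498.06 = $4231.94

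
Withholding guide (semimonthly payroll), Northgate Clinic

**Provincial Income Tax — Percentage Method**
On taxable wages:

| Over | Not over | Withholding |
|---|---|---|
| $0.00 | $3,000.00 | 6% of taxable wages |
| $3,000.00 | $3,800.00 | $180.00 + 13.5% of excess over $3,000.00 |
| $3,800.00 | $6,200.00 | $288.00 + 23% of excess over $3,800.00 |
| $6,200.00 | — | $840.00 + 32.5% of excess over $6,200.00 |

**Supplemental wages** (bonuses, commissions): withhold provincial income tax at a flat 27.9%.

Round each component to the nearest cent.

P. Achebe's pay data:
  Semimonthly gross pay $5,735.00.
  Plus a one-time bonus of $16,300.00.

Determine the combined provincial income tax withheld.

Provincial Income Tax: taxable = $5,735.00
  $288.00 + 23% × ($5,735.00 − $3,800.00) = $288.00 + 23% × $1,935.00 = $733.05
Supplemental (27.9% flat on bonus): 27.9% × $16,300.00 = $4,547.70
Total provincial income tax: $733.05 + $4,547.70 = $5,280.75

$5,280.75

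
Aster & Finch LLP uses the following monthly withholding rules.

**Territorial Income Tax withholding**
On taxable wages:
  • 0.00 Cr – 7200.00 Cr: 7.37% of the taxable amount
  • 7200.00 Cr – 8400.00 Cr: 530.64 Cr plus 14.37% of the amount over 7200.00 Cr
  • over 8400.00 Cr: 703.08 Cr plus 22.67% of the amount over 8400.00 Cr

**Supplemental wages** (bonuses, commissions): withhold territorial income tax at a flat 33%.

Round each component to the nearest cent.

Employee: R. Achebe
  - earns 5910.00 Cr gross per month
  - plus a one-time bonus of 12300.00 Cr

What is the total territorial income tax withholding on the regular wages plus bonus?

Territorial Income Tax: taxable = 5910.00 Cr
  7.37% × 5910.00 Cr = 435.57 Cr
Supplemental (33% flat on bonus): 33% × 12300.00 Cr = 4059.00 Cr
Total territorial income tax: 435.57 Cr + 4059.00 Cr = 4494.57 Cr

4494.57 Cr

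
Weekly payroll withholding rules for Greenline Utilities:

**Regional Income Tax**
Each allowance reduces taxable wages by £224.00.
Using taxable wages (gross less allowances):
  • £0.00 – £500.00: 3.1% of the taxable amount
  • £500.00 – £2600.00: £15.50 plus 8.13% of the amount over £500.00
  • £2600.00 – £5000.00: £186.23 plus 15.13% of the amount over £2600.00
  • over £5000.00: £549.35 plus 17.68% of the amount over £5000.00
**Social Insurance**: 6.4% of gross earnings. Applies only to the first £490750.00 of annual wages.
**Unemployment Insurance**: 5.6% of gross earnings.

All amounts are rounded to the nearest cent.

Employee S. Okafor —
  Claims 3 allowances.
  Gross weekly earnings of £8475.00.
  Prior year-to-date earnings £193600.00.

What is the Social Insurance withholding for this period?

Social Insurance: 6.4% × £8475.00 = £542.40

£542.40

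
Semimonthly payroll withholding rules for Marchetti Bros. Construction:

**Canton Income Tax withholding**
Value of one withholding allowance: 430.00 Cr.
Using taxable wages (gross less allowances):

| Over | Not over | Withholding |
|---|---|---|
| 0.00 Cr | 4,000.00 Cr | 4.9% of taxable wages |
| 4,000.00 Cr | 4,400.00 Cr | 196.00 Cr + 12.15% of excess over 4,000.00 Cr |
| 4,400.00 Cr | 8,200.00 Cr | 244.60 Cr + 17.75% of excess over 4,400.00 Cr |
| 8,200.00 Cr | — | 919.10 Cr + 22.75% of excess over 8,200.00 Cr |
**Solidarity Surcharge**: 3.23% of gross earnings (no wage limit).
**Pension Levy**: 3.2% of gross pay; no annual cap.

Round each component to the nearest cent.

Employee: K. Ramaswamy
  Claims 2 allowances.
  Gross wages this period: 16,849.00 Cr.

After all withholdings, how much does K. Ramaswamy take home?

Canton Income Tax: taxable = 16,849.00 Cr − 2×430.00 Cr = 15,989.00 Cr
  919.10 Cr + 22.75% × (15,989.00 Cr − 8,200.00 Cr) = 919.10 Cr + 22.75% × 7,789.00 Cr = 2,691.10 Cr
Solidarity Surcharge: 3.23% × 16,849.00 Cr = 544.22 Cr
Pension Levy: 3.2% × 16,849.00 Cr = 539.17 Cr
Total withheld: 2,691.10 Cr + 544.22 Cr + 539.17 Cr = 3,774.49 Cr
Net pay: 16,849.00 Cr − 3,774.49 Cr = 13,074.51 Cr

13,074.51 Cr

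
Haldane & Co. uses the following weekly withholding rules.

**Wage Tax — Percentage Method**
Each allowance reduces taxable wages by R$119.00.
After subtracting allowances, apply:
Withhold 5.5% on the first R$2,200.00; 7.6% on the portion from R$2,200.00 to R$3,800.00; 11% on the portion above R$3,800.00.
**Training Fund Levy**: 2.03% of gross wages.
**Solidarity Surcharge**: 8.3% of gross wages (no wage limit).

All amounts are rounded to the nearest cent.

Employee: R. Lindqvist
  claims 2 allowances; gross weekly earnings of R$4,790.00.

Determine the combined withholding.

R$820.13

Wage Tax: taxable = R$4,790.00 − 2×R$119.00 = R$4,552.00
  R$242.60 + 11% × (R$4,552.00 − R$3,800.00) = R$242.60 + 11% × R$752.00 = R$325.32
Training Fund Levy: 2.03% × R$4,790.00 = R$97.24
Solidarity Surcharge: 8.3% × R$4,790.00 = R$397.57
Total: R$325.32 + R$97.24 + R$397.57 = R$820.13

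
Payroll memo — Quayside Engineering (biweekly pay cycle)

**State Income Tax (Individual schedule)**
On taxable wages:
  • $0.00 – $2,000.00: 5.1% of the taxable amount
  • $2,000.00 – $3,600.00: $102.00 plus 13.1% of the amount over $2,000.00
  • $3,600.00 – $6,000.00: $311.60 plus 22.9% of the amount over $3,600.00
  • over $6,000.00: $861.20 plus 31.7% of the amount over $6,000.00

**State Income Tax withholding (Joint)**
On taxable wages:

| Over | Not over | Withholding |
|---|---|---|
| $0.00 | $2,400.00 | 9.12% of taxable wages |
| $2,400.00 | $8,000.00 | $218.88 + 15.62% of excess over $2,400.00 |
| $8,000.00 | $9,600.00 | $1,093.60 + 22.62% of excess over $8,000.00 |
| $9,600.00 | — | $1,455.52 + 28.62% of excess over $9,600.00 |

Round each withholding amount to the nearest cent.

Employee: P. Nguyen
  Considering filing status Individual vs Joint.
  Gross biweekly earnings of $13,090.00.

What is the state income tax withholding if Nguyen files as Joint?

State Income Tax (Joint): taxable = $13,090.00
  $1,455.52 + 28.62% × ($13,090.00 − $9,600.00) = $1,455.52 + 28.62% × $3,490.00 = $2,454.36

$2,454.36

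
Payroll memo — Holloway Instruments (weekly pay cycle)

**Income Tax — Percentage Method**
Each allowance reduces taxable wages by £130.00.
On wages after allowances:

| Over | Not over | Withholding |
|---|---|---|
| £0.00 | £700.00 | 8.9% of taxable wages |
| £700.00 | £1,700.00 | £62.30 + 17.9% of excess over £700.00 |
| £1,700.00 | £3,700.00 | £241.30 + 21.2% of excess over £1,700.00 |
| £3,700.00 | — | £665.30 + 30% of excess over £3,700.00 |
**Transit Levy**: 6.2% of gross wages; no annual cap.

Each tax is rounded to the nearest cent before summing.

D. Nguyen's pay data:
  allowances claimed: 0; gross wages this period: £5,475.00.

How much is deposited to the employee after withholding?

Income Tax: taxable = £5,475.00
  £665.30 + 30% × (£5,475.00 − £3,700.00) = £665.30 + 30% × £1,775.00 = £1,197.80
Transit Levy: 6.2% × £5,475.00 = £339.45
Total withheld: £1,197.80 + £339.45 = £1,537.25
Net pay: £5,475.00 − £1,537.25 = £3,937.75

£3,937.75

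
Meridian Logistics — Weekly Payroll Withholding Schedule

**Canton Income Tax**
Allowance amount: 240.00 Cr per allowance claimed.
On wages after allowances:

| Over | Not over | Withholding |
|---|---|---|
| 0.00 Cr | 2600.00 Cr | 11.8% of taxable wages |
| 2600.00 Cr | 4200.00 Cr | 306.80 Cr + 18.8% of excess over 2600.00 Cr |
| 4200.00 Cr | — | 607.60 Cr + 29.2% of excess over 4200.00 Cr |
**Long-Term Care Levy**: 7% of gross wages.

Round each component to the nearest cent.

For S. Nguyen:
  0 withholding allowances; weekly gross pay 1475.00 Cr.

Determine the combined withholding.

Canton Income Tax: taxable = 1475.00 Cr
  11.8% × 1475.00 Cr = 174.05 Cr
Long-Term Care Levy: 7% × 1475.00 Cr = 103.25 Cr
Total: 174.05 Cr + 103.25 Cr = 277.30 Cr

277.30 Cr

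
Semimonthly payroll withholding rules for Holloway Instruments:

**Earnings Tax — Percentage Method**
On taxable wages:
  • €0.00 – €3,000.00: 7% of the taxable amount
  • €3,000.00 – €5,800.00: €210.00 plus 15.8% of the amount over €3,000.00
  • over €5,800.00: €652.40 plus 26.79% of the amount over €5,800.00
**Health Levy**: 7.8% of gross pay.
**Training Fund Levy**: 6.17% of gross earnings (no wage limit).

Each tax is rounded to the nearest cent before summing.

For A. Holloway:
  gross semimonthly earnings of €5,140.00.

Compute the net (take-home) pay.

Earnings Tax: taxable = €5,140.00
  €210.00 + 15.8% × (€5,140.00 − €3,000.00) = €210.00 + 15.8% × €2,140.00 = €548.12
Health Levy: 7.8% × €5,140.00 = €400.92
Training Fund Levy: 6.17% × €5,140.00 = €317.14
Total withheld: €548.12 + €400.92 + €317.14 = €1,266.18
Net pay: €5,140.00 − €1,266.18 = €3,873.82

€3,873.82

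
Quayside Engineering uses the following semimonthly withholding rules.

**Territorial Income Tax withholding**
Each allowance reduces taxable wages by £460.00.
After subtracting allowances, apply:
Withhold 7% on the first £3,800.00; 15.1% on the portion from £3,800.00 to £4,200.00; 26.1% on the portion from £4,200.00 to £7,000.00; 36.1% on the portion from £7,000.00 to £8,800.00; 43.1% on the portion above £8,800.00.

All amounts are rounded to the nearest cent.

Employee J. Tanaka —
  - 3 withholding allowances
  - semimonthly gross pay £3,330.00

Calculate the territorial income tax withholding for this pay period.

Territorial Income Tax: taxable = £3,330.00 − 3×£460.00 = £1,950.00
  7% × £1,950.00 = £136.50

£136.50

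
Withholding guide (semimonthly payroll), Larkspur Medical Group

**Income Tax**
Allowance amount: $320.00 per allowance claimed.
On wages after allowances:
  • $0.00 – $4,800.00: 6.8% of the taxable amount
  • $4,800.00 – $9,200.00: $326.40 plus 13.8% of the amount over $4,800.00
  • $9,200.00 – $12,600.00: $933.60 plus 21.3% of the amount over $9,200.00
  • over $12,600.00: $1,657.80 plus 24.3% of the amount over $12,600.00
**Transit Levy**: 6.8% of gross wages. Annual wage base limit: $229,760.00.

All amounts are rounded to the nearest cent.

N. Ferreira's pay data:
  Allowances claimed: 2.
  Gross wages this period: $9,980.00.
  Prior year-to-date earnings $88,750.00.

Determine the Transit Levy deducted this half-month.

$678.64

Transit Levy: 6.8% × $9,980.00 = $678.64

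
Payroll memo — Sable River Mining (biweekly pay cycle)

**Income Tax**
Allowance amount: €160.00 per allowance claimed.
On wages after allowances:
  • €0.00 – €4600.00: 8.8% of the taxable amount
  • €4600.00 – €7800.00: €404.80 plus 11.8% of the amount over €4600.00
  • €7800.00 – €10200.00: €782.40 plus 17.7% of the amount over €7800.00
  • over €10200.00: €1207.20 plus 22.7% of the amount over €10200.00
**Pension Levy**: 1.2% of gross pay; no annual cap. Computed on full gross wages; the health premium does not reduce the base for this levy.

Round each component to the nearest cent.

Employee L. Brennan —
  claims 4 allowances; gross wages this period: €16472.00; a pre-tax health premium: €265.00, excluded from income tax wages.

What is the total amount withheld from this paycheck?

€2623.17

Income Tax: taxable = €16472.00 − €265.00 − 4×€160.00 = €15567.00
  €1207.20 + 22.7% × (€15567.00 − €10200.00) = €1207.20 + 22.7% × €5367.00 = €2425.51
Pension Levy: 1.2% × €16472.00 = €197.66
Total: €2425.51 + €197.66 = €2623.17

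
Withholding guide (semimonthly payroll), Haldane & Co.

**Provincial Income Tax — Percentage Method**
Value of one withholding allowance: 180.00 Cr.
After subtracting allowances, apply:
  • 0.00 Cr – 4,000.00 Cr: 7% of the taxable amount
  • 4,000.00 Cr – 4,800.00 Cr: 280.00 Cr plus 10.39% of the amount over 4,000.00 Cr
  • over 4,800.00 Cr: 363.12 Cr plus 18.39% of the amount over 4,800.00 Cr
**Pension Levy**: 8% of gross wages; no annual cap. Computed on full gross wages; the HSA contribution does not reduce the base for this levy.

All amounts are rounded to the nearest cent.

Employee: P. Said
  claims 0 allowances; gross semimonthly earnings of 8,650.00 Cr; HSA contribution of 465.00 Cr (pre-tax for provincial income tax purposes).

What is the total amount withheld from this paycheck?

Provincial Income Tax: taxable = 8,650.00 Cr − 465.00 Cr = 8,185.00 Cr
  363.12 Cr + 18.39% × (8,185.00 Cr − 4,800.00 Cr) = 363.12 Cr + 18.39% × 3,385.00 Cr = 985.62 Cr
Pension Levy: 8% × 8,650.00 Cr = 692.00 Cr
Total: 985.62 Cr + 692.00 Cr = 1,677.62 Cr

1,677.62 Cr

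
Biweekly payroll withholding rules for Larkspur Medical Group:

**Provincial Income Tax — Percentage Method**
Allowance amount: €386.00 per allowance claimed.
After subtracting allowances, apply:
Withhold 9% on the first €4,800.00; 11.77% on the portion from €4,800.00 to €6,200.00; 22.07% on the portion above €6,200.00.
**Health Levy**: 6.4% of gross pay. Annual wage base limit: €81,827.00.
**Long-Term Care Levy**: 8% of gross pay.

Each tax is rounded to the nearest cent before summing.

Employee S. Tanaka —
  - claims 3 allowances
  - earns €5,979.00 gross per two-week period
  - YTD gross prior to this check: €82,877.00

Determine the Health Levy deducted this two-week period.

Health Levy: YTD €82,877.00 ≥ cap €81,827.00 → €0.00

€0.00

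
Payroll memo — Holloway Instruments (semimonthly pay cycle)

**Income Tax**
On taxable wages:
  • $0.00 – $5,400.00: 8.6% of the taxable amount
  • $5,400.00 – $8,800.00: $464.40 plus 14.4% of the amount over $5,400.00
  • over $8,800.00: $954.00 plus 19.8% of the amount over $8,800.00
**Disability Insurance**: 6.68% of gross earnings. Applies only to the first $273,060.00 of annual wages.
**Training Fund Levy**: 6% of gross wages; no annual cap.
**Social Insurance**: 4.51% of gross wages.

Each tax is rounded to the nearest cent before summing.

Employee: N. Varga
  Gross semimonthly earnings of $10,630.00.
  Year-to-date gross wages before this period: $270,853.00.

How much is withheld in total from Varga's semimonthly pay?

$2,580.98

Income Tax: taxable = $10,630.00
  $954.00 + 19.8% × ($10,630.00 − $8,800.00) = $954.00 + 19.8% × $1,830.00 = $1,316.34
Disability Insurance: cap $273,060.00 − YTD $270,853.00 = $2,207.00 subject; 6.68% × $2,207.00 = $147.43
Training Fund Levy: 6% × $10,630.00 = $637.80
Social Insurance: 4.51% × $10,630.00 = $479.41
Total: $1,316.34 + $147.43 + $637.80 + $479.41 = $2,580.98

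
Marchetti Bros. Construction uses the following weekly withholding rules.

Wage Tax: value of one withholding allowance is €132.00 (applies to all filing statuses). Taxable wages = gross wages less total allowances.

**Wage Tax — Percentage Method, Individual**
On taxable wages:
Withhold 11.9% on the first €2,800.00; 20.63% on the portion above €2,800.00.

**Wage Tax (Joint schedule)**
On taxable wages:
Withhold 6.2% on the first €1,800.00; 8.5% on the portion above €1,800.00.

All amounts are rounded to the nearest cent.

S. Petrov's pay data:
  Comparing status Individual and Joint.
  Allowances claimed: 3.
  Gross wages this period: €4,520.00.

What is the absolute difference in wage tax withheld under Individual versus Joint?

€297.20

Wage Tax (Individual): taxable = €4,520.00 − 3×€132.00 = €4,124.00
  €333.20 + 20.63% × (€4,124.00 − €2,800.00) = €333.20 + 20.63% × €1,324.00 = €606.34
Wage Tax (Joint): taxable = €4,520.00 − 3×€132.00 = €4,124.00
  €111.60 + 8.5% × (€4,124.00 − €1,800.00) = €111.60 + 8.5% × €2,324.00 = €309.14
Difference: |€606.34 − €309.14| = €297.20 (higher under Individual)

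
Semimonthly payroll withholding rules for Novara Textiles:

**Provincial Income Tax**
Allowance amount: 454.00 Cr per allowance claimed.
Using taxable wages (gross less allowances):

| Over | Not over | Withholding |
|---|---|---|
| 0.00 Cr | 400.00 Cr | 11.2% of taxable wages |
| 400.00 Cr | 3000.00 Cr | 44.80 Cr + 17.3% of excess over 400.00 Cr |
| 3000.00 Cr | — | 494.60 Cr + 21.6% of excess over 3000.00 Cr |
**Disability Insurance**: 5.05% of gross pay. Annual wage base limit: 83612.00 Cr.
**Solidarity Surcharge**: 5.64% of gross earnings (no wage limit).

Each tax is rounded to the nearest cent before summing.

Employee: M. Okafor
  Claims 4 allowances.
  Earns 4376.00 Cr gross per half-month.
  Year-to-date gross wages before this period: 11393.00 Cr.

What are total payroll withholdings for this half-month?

Provincial Income Tax: taxable = 4376.00 Cr − 4×454.00 Cr = 2560.00 Cr
  44.80 Cr + 17.3% × (2560.00 Cr − 400.00 Cr) = 44.80 Cr + 17.3% × 2160.00 Cr = 418.48 Cr
Disability Insurance: 5.05% × 4376.00 Cr = 220.99 Cr
Solidarity Surcharge: 5.64% × 4376.00 Cr = 246.81 Cr
Total: 418.48 Cr + 220.99 Cr + 246.81 Cr = 886.28 Cr

886.28 Cr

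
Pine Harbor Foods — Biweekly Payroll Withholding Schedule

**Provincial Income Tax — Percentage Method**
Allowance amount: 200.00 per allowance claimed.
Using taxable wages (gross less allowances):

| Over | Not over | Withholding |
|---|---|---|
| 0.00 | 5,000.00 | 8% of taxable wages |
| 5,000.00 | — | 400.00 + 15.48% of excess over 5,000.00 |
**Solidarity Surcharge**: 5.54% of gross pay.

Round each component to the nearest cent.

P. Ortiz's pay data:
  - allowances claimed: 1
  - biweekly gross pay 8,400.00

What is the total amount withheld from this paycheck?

1,360.72

Provincial Income Tax: taxable = 8,400.00 − 1×200.00 = 8,200.00
  400.00 + 15.48% × (8,200.00 − 5,000.00) = 400.00 + 15.48% × 3,200.00 = 895.36
Solidarity Surcharge: 5.54% × 8,400.00 = 465.36
Total: 895.36 + 465.36 = 1,360.72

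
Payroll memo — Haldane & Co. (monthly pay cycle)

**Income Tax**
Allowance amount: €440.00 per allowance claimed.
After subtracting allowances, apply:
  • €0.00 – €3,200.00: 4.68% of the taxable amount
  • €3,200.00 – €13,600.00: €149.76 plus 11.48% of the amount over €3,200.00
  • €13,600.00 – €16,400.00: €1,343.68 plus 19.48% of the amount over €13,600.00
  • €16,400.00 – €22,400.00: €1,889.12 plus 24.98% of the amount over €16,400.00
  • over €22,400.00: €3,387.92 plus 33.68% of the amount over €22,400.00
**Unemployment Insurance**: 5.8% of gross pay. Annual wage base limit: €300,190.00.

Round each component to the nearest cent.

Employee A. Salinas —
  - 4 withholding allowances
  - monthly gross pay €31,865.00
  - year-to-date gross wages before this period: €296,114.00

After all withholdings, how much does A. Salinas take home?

Income Tax: taxable = €31,865.00 − 4×€440.00 = €30,105.00
  €3,387.92 + 33.68% × (€30,105.00 − €22,400.00) = €3,387.92 + 33.68% × €7,705.00 = €5,982.96
Unemployment Insurance: cap €300,190.00 − YTD €296,114.00 = €4,076.00 subject; 5.8% × €4,076.00 = €236.41
Total withheld: €5,982.96 + €236.41 = €6,219.37
Net pay: €31,865.00 − €6,219.37 = €25,645.63

€25,645.63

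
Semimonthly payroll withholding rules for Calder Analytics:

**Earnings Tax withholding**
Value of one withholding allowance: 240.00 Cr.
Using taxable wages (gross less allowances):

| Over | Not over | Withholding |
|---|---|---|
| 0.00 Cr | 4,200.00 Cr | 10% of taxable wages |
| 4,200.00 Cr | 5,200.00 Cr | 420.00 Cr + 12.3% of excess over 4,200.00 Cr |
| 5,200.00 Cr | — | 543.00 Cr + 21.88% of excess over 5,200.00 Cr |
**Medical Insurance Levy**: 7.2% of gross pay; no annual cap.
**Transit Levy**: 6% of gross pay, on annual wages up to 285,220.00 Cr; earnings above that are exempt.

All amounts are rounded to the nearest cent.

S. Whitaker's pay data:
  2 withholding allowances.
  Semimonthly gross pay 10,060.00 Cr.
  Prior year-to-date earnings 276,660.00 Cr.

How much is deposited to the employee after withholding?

7,320.74 Cr

Earnings Tax: taxable = 10,060.00 Cr − 2×240.00 Cr = 9,580.00 Cr
  543.00 Cr + 21.88% × (9,580.00 Cr − 5,200.00 Cr) = 543.00 Cr + 21.88% × 4,380.00 Cr = 1,501.34 Cr
Medical Insurance Levy: 7.2% × 10,060.00 Cr = 724.32 Cr
Transit Levy: cap 285,220.00 Cr − YTD 276,660.00 Cr = 8,560.00 Cr subject; 6% × 8,560.00 Cr = 513.60 Cr
Total withheld: 1,501.34 Cr + 724.32 Cr + 513.60 Cr = 2,739.26 Cr
Net pay: 10,060.00 Cr − 2,739.26 Cr = 7,320.74 Cr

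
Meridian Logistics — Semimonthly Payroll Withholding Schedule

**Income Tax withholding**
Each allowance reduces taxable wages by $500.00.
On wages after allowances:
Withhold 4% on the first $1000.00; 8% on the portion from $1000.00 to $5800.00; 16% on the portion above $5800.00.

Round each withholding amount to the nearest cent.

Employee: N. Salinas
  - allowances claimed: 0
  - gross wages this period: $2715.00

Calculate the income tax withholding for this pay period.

$177.20

Income Tax: taxable = $2715.00
  $40.00 + 8% × ($2715.00 − $1000.00) = $40.00 + 8% × $1715.00 = $177.20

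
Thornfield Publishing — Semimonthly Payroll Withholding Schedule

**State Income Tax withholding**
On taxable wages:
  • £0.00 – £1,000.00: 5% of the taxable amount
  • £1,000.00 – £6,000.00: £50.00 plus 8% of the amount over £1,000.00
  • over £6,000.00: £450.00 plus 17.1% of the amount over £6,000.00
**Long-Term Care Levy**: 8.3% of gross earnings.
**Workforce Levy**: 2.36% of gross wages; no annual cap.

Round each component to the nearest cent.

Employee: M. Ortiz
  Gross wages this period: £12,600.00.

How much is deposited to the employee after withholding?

£9,678.24

State Income Tax: taxable = £12,600.00
  £450.00 + 17.1% × (£12,600.00 − £6,000.00) = £450.00 + 17.1% × £6,600.00 = £1,578.60
Long-Term Care Levy: 8.3% × £12,600.00 = £1,045.80
Workforce Levy: 2.36% × £12,600.00 = £297.36
Total withheld: £1,578.60 + £1,045.80 + £297.36 = £2,921.76
Net pay: £12,600.00 − £2,921.76 = £9,678.24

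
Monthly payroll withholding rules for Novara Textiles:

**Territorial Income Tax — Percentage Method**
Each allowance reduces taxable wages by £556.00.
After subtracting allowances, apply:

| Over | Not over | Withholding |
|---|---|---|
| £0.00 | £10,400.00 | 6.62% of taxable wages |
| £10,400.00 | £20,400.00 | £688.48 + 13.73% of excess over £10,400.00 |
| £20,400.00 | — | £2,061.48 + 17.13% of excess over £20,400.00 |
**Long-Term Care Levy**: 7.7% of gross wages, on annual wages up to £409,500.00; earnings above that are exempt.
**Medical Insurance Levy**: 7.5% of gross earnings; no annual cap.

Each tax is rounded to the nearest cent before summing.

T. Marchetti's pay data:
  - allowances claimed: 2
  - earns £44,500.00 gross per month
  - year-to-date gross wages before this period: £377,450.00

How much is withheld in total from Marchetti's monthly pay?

Territorial Income Tax: taxable = £44,500.00 − 2×£556.00 = £43,388.00
  £2,061.48 + 17.13% × (£43,388.00 − £20,400.00) = £2,061.48 + 17.13% × £22,988.00 = £5,999.32
Long-Term Care Levy: cap £409,500.00 − YTD £377,450.00 = £32,050.00 subject; 7.7% × £32,050.00 = £2,467.85
Medical Insurance Levy: 7.5% × £44,500.00 = £3,337.50
Total: £5,999.32 + £2,467.85 + £3,337.50 = £11,804.67

£11,804.67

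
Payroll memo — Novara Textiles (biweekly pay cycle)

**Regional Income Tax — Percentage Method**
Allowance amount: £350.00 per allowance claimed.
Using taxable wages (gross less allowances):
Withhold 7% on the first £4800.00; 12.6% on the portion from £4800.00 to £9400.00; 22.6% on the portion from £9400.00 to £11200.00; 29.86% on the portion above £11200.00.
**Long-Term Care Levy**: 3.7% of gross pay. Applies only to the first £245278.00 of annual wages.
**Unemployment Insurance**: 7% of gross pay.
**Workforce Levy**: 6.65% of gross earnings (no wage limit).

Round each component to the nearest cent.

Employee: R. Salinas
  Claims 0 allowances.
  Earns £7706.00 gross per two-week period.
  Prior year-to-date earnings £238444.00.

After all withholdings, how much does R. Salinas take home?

Regional Income Tax: taxable = £7706.00
  £336.00 + 12.6% × (£7706.00 − £4800.00) = £336.00 + 12.6% × £2906.00 = £702.16
Long-Term Care Levy: cap £245278.00 − YTD £238444.00 = £6834.00 subject; 3.7% × £6834.00 = £252.86
Unemployment Insurance: 7% × £7706.00 = £539.42
Workforce Levy: 6.65% × £7706.00 = £512.45
Total withheld: £702.16 + £252.86 + £539.42 + £512.45 = £2006.89
Net pay: £7706.00 − £2006.89 = £5699.11

£5699.11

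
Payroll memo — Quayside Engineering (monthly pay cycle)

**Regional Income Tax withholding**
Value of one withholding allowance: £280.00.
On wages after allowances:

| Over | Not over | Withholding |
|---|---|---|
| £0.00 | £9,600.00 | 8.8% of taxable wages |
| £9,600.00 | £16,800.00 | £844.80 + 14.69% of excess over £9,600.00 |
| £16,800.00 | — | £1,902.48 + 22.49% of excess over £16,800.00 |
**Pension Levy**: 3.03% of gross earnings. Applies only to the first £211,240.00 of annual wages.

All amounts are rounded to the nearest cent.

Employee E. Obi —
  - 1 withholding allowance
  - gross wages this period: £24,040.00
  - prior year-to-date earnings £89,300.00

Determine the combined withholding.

Regional Income Tax: taxable = £24,040.00 − 1×£280.00 = £23,760.00
  £1,902.48 + 22.49% × (£23,760.00 − £16,800.00) = £1,902.48 + 22.49% × £6,960.00 = £3,467.78
Pension Levy: 3.03% × £24,040.00 = £728.41
Total: £3,467.78 + £728.41 = £4,196.19

£4,196.19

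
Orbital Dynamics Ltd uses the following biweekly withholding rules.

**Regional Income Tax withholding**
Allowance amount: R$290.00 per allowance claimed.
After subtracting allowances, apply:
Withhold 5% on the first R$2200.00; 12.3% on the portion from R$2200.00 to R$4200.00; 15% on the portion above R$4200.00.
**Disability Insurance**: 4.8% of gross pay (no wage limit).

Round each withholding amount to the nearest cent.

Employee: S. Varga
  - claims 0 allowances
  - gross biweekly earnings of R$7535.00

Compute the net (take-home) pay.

R$6317.07

Regional Income Tax: taxable = R$7535.00
  R$356.00 + 15% × (R$7535.00 − R$4200.00) = R$356.00 + 15% × R$3335.00 = R$856.25
Disability Insurance: 4.8% × R$7535.00 = R$361.68
Total withheld: R$856.25 + R$361.68 = R$1217.93
Net pay: R$7535.00 − R$1217.93 = R$6317.07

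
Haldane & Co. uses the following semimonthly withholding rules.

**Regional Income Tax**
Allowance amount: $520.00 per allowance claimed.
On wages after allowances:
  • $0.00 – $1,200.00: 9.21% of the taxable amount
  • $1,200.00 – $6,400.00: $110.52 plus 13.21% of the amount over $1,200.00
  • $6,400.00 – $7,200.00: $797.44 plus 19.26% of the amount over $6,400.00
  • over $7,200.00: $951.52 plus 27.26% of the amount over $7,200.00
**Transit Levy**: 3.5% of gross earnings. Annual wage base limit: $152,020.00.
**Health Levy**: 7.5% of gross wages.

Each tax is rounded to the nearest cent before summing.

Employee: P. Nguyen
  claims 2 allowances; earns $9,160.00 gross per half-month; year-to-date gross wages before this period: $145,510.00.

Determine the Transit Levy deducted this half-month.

Transit Levy: cap $152,020.00 − YTD $145,510.00 = $6,510.00 subject; 3.5% × $6,510.00 = $227.85

$227.85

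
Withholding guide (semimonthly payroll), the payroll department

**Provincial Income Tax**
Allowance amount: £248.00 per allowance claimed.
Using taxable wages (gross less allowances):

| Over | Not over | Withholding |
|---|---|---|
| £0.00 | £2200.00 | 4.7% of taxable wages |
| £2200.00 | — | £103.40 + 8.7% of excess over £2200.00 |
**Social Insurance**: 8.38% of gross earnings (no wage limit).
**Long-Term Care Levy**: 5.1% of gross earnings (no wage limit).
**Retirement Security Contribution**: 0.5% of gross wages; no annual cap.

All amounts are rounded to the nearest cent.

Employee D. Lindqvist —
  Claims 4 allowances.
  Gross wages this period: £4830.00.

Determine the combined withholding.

Provincial Income Tax: taxable = £4830.00 − 4×£248.00 = £3838.00
  £103.40 + 8.7% × (£3838.00 − £2200.00) = £103.40 + 8.7% × £1638.00 = £245.91
Social Insurance: 8.38% × £4830.00 = £404.75
Long-Term Care Levy: 5.1% × £4830.00 = £246.33
Retirement Security Contribution: 0.5% × £4830.00 = £24.15
Total: £245.91 + £404.75 + £246.33 + £24.15 = £921.14

£921.14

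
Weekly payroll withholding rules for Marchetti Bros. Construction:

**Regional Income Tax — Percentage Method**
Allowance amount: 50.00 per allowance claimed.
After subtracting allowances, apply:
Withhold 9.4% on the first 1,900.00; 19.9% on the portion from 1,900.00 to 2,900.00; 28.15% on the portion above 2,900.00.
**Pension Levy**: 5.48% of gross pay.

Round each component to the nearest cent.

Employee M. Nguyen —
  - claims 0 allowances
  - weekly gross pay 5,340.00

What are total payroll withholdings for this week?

Regional Income Tax: taxable = 5,340.00
  377.60 + 28.15% × (5,340.00 − 2,900.00) = 377.60 + 28.15% × 2,440.00 = 1,064.46
Pension Levy: 5.48% × 5,340.00 = 292.63
Total: 1,064.46 + 292.63 = 1,357.09

1,357.09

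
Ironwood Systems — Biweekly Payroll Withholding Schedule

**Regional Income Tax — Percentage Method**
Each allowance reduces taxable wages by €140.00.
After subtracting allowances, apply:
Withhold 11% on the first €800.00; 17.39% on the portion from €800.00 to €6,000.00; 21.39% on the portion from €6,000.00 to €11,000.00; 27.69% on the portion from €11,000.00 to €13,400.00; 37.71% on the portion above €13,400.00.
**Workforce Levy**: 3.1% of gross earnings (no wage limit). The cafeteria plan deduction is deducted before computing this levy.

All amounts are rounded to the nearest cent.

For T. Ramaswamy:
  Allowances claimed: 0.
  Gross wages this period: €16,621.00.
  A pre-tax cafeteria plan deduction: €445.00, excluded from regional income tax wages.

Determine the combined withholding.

€4,274.63

Regional Income Tax: taxable = €16,621.00 − €445.00 = €16,176.00
  €2,726.34 + 37.71% × (€16,176.00 − €13,400.00) = €2,726.34 + 37.71% × €2,776.00 = €3,773.17
Workforce Levy: 3.1% × €16,176.00 = €501.46
Total: €3,773.17 + €501.46 = €4,274.63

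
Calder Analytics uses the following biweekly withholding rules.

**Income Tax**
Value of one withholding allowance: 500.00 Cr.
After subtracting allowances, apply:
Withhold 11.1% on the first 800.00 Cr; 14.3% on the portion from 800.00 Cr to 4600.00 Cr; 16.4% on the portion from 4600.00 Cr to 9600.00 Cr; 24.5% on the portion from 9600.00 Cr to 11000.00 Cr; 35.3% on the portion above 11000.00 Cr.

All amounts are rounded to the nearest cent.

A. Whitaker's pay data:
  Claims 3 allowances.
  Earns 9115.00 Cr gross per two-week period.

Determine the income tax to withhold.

1126.66 Cr

Income Tax: taxable = 9115.00 Cr − 3×500.00 Cr = 7615.00 Cr
  632.20 Cr + 16.4% × (7615.00 Cr − 4600.00 Cr) = 632.20 Cr + 16.4% × 3015.00 Cr = 1126.66 Cr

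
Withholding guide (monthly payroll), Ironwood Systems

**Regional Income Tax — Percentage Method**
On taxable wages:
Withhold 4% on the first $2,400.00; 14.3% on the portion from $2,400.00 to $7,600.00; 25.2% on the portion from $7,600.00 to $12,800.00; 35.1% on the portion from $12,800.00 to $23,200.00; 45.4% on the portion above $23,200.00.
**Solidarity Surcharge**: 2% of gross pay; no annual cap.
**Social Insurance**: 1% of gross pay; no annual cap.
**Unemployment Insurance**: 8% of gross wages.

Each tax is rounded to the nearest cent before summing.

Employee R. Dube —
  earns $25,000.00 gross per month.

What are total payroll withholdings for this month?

Regional Income Tax: taxable = $25,000.00
  $5,800.40 + 45.4% × ($25,000.00 − $23,200.00) = $5,800.40 + 45.4% × $1,800.00 = $6,617.60
Solidarity Surcharge: 2% × $25,000.00 = $500.00
Social Insurance: 1% × $25,000.00 = $250.00
Unemployment Insurance: 8% × $25,000.00 = $2,000.00
Total: $6,617.60 + $500.00 + $250.00 + $2,000.00 = $9,367.60

$9,367.60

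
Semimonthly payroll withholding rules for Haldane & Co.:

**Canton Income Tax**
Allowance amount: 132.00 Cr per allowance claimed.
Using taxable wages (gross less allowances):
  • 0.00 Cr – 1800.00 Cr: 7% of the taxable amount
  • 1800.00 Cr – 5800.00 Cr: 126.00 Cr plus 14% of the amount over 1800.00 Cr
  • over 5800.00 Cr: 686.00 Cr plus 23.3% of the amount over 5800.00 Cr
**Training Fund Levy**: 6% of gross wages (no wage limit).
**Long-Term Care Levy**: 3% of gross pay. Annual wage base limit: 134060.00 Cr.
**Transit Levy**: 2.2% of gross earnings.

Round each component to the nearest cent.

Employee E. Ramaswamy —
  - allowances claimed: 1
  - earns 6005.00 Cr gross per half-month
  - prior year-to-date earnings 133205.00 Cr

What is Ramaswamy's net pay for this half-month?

Canton Income Tax: taxable = 6005.00 Cr − 1×132.00 Cr = 5873.00 Cr
  686.00 Cr + 23.3% × (5873.00 Cr − 5800.00 Cr) = 686.00 Cr + 23.3% × 73.00 Cr = 703.01 Cr
Training Fund Levy: 6% × 6005.00 Cr = 360.30 Cr
Long-Term Care Levy: cap 134060.00 Cr − YTD 133205.00 Cr = 855.00 Cr subject; 3% × 855.00 Cr = 25.65 Cr
Transit Levy: 2.2% × 6005.00 Cr = 132.11 Cr
Total withheld: 703.01 Cr + 360.30 Cr + 25.65 Cr + 132.11 Cr = 1221.07 Cr
Net pay: 6005.00 Cr − 1221.07 Cr = 4783.93 Cr

4783.93 Cr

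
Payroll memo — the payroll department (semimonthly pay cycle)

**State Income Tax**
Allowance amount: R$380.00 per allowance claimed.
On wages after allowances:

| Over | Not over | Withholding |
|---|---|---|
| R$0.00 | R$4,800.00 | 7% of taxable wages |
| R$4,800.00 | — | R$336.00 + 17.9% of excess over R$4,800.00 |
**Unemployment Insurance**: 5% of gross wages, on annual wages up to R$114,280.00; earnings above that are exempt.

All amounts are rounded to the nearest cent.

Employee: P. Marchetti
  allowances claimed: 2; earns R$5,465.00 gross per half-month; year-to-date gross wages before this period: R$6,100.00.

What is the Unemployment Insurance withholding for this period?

Unemployment Insurance: 5% × R$5,465.00 = R$273.25

R$273.25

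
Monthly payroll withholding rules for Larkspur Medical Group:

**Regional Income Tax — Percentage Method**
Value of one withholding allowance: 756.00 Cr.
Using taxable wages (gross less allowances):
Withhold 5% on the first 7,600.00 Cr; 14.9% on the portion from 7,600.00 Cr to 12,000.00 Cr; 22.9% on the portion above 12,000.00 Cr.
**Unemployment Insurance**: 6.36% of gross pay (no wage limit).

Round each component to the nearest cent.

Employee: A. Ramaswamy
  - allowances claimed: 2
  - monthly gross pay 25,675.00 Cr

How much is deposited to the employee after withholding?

20,221.14 Cr

Regional Income Tax: taxable = 25,675.00 Cr − 2×756.00 Cr = 24,163.00 Cr
  1,035.60 Cr + 22.9% × (24,163.00 Cr − 12,000.00 Cr) = 1,035.60 Cr + 22.9% × 12,163.00 Cr = 3,820.93 Cr
Unemployment Insurance: 6.36% × 25,675.00 Cr = 1,632.93 Cr
Total withheld: 3,820.93 Cr + 1,632.93 Cr = 5,453.86 Cr
Net pay: 25,675.00 Cr − 5,453.86 Cr = 20,221.14 Cr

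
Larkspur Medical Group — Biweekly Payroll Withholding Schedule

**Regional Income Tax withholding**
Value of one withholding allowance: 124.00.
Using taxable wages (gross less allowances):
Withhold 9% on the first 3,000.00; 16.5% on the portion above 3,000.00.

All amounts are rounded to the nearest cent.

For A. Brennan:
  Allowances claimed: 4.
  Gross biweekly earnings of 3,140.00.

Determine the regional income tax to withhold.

237.96

Regional Income Tax: taxable = 3,140.00 − 4×124.00 = 2,644.00
  9% × 2,644.00 = 237.96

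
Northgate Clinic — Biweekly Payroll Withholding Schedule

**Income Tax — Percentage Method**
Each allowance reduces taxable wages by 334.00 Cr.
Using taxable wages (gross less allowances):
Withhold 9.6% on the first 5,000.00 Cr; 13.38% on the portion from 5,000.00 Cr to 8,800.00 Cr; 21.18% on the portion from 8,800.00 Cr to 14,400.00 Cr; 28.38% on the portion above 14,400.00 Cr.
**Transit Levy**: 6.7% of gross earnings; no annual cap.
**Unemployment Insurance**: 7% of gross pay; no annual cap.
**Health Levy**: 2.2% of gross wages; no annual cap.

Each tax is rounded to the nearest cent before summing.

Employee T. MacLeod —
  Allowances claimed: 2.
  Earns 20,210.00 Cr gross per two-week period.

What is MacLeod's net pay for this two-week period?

13,362.79 Cr

Income Tax: taxable = 20,210.00 Cr − 2×334.00 Cr = 19,542.00 Cr
  2,174.52 Cr + 28.38% × (19,542.00 Cr − 14,400.00 Cr) = 2,174.52 Cr + 28.38% × 5,142.00 Cr = 3,633.82 Cr
Transit Levy: 6.7% × 20,210.00 Cr = 1,354.07 Cr
Unemployment Insurance: 7% × 20,210.00 Cr = 1,414.70 Cr
Health Levy: 2.2% × 20,210.00 Cr = 444.62 Cr
Total withheld: 3,633.82 Cr + 1,354.07 Cr + 1,414.70 Cr + 444.62 Cr = 6,847.21 Cr
Net pay: 20,210.00 Cr − 6,847.21 Cr = 13,362.79 Cr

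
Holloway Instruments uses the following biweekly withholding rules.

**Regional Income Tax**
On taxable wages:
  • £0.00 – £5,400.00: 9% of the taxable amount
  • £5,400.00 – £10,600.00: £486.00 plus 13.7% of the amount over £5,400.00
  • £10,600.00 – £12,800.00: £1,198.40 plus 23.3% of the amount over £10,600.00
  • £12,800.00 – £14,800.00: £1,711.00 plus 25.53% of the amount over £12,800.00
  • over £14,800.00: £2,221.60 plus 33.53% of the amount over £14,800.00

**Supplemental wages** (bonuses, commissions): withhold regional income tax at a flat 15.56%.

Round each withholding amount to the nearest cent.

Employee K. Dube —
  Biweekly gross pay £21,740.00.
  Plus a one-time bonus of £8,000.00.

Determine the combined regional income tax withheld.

£5,793.38

Regional Income Tax: taxable = £21,740.00
  £2,221.60 + 33.53% × (£21,740.00 − £14,800.00) = £2,221.60 + 33.53% × £6,940.00 = £4,548.58
Supplemental (15.56% flat on bonus): 15.56% × £8,000.00 = £1,244.80
Total regional income tax: £4,548.58 + £1,244.80 = £5,793.38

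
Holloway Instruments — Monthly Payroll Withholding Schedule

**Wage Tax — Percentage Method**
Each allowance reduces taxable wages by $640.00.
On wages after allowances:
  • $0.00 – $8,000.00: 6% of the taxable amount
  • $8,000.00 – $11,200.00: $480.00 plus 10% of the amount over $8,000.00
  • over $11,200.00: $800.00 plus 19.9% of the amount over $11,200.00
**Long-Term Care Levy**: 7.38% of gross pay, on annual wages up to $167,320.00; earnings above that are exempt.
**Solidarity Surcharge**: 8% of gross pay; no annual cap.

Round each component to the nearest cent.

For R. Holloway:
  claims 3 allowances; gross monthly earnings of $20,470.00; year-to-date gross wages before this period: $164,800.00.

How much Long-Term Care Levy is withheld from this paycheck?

Long-Term Care Levy: cap $167,320.00 − YTD $164,800.00 = $2,520.00 subject; 7.38% × $2,520.00 = $185.98

$185.98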